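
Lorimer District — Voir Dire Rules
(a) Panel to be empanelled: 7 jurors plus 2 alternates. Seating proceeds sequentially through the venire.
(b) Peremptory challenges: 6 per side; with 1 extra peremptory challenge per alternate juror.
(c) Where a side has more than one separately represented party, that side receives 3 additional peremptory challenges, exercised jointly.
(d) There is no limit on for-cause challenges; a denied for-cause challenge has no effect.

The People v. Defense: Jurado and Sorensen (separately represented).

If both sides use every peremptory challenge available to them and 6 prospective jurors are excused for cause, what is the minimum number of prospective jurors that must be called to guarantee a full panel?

34

Seats to fill: 7 + 2 alternates = 9.
Peremptories — The People: 6 + 1×2 = 8; Defense: 6 + 1×2 + 3 = 11; total 19.
For-cause removals: 6.
Minimum venire: 9 + 19 + 6 = 34.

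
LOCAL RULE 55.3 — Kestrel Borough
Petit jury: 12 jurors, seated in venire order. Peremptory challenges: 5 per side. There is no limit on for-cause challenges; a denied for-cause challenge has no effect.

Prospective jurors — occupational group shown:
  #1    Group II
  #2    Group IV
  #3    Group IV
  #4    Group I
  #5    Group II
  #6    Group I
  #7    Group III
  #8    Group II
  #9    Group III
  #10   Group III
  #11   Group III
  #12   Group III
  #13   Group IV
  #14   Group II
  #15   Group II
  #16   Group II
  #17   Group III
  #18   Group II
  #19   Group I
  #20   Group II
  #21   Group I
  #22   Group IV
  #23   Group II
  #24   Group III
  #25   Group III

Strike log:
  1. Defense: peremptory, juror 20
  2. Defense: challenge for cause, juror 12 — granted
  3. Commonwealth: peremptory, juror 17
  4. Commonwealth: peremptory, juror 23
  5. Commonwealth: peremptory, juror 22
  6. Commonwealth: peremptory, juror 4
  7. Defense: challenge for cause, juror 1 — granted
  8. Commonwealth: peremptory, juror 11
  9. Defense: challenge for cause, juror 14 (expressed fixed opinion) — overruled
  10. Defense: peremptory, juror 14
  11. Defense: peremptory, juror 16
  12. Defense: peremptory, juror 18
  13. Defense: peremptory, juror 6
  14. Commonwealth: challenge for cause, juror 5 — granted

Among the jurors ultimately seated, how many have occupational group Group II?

2

Removed: #1, #4, #5, #6, #11, #12, #14, #16, #17, #18, #20, #22, #23.
Seated jurors 1–12: #2, #3, #7, #8, #9, #10, #13, #15, #19, #21, #24, #25.
Of those, in Group II: #8, #15 → 2.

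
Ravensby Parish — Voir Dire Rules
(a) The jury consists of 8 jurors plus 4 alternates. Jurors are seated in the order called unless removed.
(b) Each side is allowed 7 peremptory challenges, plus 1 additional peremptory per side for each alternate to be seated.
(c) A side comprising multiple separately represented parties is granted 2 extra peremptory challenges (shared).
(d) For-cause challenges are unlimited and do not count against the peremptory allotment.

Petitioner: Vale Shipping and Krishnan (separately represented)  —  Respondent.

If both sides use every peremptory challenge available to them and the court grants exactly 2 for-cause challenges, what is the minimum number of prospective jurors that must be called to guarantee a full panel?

38

Seats to fill: 8 + 4 alternates = 12.
Peremptories — Petitioner: 7 + 1×4 + 2 = 13; Respondent: 7 + 1×4 = 11; total 24.
For-cause removals: 2.
Minimum venire: 12 + 24 + 2 = 38.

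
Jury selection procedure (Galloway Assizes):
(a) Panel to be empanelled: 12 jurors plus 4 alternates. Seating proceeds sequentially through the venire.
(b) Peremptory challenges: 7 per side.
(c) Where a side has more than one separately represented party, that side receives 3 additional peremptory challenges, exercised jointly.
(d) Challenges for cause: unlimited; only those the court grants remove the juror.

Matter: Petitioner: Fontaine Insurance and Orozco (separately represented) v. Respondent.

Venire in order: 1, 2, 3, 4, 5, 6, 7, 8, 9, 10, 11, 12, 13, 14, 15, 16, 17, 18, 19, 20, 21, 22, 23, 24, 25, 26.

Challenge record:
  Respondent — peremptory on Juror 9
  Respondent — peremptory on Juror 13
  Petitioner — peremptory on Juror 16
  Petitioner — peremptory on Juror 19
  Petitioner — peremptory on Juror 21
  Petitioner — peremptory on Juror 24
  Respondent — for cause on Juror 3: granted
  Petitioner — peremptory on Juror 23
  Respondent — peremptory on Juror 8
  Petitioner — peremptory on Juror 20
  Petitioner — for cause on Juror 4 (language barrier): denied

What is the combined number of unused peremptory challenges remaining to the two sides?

Petitioner allotment: 7 base + 3 multi-party = 10. Respondent allotment: 7.
Petitioner peremptories used: #16, #19, #21, #24, #23, #20 — 6 (the for-cause on #4 doesn't count).
Respondent peremptories used: #9, #13, #8 — 3 (the for-cause on #3 doesn't count).
Remaining: (10 − 6) + (7 − 3) = 8.

8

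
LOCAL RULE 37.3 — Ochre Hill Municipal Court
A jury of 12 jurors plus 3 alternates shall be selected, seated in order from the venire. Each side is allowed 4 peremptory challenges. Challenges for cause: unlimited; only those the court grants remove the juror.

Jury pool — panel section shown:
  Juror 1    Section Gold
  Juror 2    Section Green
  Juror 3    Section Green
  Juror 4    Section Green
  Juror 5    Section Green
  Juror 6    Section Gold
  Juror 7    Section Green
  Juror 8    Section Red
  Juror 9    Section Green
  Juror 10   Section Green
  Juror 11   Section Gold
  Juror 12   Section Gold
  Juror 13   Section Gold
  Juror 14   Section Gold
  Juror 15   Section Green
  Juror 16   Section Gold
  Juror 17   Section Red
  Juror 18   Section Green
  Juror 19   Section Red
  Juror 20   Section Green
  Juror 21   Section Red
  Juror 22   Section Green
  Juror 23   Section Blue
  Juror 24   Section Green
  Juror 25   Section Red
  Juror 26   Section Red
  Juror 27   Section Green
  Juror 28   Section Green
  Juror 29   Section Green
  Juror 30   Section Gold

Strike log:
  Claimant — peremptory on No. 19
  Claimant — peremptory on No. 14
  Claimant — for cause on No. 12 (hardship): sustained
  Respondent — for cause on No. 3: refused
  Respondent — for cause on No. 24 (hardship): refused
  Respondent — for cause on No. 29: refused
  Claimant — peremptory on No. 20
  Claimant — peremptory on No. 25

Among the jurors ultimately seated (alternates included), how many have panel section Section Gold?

5

Removed: #12, #14, #19, #20, #25.
Seated (15 incl. alternates): #1, #2, #3, #4, #5, #6, #7, #8, #9, #10, #11, #13, #15, #16, #17.
Of those, in Section Gold: #1, #6, #11, #13, #16 → 5.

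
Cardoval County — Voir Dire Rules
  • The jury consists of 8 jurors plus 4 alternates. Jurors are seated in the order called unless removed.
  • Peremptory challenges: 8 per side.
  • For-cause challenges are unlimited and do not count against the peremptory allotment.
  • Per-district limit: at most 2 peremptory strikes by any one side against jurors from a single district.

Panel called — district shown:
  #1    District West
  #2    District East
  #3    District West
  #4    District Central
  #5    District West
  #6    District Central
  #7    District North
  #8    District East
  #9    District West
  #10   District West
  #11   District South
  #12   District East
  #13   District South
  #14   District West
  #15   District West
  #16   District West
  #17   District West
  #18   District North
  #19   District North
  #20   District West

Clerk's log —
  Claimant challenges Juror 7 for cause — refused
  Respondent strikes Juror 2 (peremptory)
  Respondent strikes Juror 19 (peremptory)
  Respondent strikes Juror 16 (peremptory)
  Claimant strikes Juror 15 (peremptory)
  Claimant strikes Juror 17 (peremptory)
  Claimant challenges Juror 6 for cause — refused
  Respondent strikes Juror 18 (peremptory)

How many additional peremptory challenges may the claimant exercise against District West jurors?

0

Claimant peremptories so far: #15, #17 — 2 of 8 used, 6 left overall.
Against District West: #15, #17 — 2 used; per-district cap 2 leaves 0.
Binding limit: min(6, 0) = 0.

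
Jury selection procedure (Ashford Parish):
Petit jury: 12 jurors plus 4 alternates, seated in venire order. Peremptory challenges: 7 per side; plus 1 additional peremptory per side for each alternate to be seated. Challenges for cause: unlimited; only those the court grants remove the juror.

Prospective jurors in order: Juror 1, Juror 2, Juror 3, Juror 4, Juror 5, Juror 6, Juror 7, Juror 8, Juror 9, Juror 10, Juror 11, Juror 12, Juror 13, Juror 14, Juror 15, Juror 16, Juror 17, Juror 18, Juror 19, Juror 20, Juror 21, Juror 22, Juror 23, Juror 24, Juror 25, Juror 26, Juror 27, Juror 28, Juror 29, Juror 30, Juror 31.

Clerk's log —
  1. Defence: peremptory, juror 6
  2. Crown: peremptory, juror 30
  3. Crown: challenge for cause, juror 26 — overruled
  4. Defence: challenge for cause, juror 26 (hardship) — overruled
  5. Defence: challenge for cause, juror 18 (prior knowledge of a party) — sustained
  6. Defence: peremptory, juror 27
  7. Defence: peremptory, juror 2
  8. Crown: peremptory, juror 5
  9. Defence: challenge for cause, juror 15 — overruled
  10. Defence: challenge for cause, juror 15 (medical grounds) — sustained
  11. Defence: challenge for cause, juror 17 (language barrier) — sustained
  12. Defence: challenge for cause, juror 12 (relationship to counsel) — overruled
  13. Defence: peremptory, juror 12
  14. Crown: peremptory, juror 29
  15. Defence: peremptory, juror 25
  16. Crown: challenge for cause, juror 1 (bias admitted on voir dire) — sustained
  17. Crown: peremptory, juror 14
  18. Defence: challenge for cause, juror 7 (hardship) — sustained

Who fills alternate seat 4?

28

Removed: #1, #2, #5, #6, #7, #12, #14, #15, #17, #18, #25, #27, #29, #30. (#26 stays — for-cause denied.)
Seating in order: seats 1–12 → #3, #4, #8, #9, #10, #11, #13, #16, #19, #20, #21, #22; alternates → #23, #24, #26, #28.
So alternate 4 is #28.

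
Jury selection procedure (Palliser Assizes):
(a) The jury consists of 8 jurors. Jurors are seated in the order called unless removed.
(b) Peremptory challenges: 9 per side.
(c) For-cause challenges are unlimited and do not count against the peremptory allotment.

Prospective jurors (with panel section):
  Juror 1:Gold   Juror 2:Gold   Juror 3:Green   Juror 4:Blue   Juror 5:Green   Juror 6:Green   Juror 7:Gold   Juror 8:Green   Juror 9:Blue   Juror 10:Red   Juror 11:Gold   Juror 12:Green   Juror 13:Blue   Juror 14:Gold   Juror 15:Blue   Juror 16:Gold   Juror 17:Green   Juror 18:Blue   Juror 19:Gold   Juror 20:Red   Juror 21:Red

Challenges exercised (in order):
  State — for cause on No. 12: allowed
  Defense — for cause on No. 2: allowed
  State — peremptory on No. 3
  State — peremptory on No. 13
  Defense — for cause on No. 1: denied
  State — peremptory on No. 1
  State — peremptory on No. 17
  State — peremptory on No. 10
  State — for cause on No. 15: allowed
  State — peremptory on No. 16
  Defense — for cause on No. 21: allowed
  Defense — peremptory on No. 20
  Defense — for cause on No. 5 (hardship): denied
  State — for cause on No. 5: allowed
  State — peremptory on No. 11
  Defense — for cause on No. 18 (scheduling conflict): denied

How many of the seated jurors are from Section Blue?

Removed: #1, #2, #3, #5, #10, #11, #12, #13, #15, #16, #17, #20, #21.
Seated jurors 1–8: #4, #6, #7, #8, #9, #14, #18, #19.
Of those, in Section Blue: #4, #9, #18 → 3.

3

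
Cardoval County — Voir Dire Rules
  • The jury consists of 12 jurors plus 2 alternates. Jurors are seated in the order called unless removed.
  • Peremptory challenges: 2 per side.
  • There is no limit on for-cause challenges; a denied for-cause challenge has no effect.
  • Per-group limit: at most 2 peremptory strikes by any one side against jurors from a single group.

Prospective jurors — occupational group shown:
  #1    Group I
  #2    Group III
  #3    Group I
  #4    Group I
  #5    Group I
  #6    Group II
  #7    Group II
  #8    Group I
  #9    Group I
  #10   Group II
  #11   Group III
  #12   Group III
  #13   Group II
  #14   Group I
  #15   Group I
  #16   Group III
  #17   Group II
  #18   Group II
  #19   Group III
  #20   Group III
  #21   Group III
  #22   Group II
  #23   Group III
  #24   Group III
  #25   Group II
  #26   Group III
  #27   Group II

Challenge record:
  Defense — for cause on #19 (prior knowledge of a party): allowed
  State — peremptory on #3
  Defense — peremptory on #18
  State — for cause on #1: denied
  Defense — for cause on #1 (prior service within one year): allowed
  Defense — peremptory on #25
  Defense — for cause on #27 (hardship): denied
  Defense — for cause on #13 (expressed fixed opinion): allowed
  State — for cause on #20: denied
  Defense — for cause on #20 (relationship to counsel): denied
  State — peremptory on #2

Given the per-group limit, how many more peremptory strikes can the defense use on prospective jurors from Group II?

0

Defense peremptories so far: #18, #25 — 2 of 2 used, 0 left overall.
Against Group II: #18, #25 — 2 used; per-group cap 2 leaves 0.
Binding limit: min(0, 0) = 0.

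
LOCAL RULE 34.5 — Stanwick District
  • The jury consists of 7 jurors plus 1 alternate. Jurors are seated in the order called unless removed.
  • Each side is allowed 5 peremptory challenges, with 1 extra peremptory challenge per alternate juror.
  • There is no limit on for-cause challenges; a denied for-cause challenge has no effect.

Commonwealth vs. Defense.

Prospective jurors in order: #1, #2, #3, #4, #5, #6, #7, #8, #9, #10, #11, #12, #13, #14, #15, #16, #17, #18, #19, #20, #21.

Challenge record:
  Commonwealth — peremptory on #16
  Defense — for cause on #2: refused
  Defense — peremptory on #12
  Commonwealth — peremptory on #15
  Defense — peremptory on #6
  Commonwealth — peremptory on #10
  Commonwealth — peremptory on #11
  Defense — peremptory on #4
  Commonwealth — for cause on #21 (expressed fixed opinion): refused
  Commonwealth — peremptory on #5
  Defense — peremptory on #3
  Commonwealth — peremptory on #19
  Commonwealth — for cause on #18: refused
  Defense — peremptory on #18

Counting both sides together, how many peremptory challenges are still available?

Commonwealth allotment: 5 base + 1 × 1 alternate = 6. Defense allotment: 5 base + 1 × 1 alternate = 6.
Commonwealth peremptories used: #16, #15, #10, #11, #5, #19 — 6 (for-cause on #21, #18 don't count).
Defense peremptories used: #12, #6, #4, #3, #18 — 5 (the for-cause on #2 doesn't count).
Remaining: (6 − 6) + (6 − 5) = 1.

1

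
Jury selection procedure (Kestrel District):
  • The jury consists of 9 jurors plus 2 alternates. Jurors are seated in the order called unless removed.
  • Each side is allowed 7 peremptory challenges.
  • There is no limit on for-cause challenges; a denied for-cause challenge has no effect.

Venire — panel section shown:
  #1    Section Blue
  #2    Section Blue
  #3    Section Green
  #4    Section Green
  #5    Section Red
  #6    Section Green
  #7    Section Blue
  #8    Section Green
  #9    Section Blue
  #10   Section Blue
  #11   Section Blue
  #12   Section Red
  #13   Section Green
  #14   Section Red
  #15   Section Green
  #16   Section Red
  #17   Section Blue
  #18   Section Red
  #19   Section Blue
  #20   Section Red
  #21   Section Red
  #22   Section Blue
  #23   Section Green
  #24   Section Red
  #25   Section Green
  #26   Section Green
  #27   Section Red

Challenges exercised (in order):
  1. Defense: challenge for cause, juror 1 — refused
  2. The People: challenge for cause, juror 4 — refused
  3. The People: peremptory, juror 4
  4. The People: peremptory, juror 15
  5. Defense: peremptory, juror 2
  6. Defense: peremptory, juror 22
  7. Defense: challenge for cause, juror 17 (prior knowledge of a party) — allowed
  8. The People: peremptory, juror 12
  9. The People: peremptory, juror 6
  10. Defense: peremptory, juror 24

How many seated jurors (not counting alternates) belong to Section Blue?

Removed: #2, #4, #6, #12, #15, #17, #22, #24.
Seated jurors 1–9: #1, #3, #5, #7, #8, #9, #10, #11, #13 (alternates #14, #16 not counted).
Of those, in Section Blue: #1, #7, #9, #10, #11 → 5.

5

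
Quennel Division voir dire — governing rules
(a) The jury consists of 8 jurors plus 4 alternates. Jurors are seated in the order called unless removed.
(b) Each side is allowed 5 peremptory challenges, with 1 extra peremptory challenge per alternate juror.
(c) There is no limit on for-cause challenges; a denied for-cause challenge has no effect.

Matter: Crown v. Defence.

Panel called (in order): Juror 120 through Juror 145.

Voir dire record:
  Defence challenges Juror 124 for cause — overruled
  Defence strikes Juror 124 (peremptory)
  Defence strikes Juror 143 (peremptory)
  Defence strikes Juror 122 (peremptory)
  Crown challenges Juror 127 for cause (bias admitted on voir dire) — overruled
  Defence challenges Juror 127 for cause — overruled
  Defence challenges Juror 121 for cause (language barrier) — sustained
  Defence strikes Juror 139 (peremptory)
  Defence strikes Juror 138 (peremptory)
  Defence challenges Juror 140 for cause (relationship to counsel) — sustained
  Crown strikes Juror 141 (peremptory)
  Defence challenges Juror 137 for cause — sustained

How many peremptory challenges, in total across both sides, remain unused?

Crown allotment: 5 base + 1 × 4 alternates = 9. Defence allotment: 5 base + 1 × 4 alternates = 9.
Crown peremptories used: #141 — 1 (the for-cause on #127 doesn't count).
Defence peremptories used: #124, #143, #122, #139, #138 — 5 (for-cause on #124, #127, #121, #140, #137 don't count).
Remaining: (9 − 1) + (9 − 5) = 12.

12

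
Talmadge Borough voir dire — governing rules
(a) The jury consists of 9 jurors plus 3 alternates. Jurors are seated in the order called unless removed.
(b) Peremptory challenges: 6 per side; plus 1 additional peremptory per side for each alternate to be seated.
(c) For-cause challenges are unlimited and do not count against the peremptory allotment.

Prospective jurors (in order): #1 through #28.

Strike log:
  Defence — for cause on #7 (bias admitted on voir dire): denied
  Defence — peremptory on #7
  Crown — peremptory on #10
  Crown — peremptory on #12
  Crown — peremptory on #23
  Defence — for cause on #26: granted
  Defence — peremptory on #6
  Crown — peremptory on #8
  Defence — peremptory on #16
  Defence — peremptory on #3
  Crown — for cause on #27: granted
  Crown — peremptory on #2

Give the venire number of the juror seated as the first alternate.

Removed: #2, #3, #6, #7, #8, #10, #12, #16, #23, #26, #27.
Seating in order: seats 1–9 → #1, #4, #5, #9, #11, #13, #14, #15, #17; alternates → #18, #19, #20.
So alternate 1 is #18.

18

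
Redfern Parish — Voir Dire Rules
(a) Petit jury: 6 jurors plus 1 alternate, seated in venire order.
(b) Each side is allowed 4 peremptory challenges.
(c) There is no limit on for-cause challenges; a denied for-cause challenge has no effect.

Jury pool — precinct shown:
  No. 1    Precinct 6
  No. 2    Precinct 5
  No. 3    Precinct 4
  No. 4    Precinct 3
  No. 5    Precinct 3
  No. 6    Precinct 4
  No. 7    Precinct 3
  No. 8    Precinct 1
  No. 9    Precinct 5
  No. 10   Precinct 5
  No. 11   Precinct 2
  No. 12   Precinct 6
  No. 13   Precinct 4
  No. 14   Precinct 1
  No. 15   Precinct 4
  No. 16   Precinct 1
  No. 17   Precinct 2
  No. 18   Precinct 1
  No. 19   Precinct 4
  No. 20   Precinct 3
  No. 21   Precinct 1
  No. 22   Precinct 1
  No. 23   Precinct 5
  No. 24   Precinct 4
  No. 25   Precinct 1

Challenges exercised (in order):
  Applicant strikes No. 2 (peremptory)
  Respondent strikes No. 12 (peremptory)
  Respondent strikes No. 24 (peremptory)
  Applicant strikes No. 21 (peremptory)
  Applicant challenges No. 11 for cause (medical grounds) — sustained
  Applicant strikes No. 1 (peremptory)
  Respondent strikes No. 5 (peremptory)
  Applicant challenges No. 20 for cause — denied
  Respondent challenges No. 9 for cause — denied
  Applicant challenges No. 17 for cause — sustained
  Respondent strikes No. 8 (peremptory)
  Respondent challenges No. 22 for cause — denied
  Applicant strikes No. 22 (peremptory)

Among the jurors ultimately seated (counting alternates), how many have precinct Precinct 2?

Removed: #1, #2, #5, #8, #11, #12, #17, #21, #22, #24.
Seated (7 incl. alternates): #3, #4, #6, #7, #9, #10, #13.
None of those are in Precinct 2 → 0.

0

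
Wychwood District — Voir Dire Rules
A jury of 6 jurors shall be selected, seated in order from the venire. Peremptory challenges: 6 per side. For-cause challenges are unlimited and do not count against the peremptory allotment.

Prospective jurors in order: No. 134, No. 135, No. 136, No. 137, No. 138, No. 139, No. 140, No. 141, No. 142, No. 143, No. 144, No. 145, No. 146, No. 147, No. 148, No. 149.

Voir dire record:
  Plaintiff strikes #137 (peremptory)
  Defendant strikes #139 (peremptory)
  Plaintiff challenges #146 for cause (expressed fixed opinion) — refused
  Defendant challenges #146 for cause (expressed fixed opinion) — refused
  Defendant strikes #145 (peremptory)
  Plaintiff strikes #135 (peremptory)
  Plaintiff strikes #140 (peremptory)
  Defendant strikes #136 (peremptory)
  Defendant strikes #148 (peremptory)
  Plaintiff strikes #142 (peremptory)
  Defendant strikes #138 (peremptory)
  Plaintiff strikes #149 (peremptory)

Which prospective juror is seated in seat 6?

Removed: #135, #136, #137, #138, #139, #140, #142, #145, #148, #149. (#146 stays — for-cause denied.)
Filling seats in venire order through position 6: #134, #141, #143, #144, #146, #147.
So seat 6 is #147.

147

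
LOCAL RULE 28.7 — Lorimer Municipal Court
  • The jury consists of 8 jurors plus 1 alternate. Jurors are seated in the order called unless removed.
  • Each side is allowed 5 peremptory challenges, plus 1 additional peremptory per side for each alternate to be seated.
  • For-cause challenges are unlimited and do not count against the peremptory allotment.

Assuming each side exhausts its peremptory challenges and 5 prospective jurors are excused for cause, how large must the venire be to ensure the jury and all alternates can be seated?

Seats to fill: 8 + 1 alternates = 9.
Peremptories: 5 + 1×1 = 6 per side × 2 sides = 12.
For-cause removals: 5.
Minimum venire: 9 + 12 + 5 = 26.

26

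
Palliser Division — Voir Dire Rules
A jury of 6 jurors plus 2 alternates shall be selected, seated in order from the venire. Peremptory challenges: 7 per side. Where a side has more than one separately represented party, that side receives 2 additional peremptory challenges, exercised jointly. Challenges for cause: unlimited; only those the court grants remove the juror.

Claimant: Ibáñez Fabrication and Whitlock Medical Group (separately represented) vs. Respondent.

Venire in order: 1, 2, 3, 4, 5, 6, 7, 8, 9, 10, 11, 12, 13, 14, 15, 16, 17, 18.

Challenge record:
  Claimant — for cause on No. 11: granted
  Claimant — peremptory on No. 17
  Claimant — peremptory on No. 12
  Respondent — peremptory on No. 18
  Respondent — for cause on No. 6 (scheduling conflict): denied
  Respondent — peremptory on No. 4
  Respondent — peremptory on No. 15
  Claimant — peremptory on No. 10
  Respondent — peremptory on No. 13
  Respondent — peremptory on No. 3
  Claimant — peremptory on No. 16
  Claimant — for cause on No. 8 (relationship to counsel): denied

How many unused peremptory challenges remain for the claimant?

Claimant allotment: 7 base + 2 multi-party = 9.
Claimant peremptories used: #17, #12, #10, #16 — 4 (for-cause on #11, #8 don't count).
Remaining: 9 − 4 = 5.

5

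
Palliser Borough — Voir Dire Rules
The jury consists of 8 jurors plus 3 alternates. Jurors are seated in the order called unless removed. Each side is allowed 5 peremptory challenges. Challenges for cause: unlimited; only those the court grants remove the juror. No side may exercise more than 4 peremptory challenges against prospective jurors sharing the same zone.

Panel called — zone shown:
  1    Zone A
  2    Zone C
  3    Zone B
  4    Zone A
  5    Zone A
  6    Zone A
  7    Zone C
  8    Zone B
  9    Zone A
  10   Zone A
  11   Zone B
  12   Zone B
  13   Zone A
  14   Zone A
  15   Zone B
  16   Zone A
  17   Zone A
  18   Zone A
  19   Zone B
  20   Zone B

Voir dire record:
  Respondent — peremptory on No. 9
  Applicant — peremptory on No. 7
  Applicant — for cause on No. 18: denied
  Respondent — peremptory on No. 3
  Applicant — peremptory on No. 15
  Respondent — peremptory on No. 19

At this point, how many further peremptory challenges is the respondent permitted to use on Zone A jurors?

Respondent peremptories so far: #9, #3, #19 — 3 of 5 used, 2 left overall.
Against Zone A: #9 — 1 used; per-zone cap 4 leaves 3.
Binding limit: min(2, 3) = 2.

2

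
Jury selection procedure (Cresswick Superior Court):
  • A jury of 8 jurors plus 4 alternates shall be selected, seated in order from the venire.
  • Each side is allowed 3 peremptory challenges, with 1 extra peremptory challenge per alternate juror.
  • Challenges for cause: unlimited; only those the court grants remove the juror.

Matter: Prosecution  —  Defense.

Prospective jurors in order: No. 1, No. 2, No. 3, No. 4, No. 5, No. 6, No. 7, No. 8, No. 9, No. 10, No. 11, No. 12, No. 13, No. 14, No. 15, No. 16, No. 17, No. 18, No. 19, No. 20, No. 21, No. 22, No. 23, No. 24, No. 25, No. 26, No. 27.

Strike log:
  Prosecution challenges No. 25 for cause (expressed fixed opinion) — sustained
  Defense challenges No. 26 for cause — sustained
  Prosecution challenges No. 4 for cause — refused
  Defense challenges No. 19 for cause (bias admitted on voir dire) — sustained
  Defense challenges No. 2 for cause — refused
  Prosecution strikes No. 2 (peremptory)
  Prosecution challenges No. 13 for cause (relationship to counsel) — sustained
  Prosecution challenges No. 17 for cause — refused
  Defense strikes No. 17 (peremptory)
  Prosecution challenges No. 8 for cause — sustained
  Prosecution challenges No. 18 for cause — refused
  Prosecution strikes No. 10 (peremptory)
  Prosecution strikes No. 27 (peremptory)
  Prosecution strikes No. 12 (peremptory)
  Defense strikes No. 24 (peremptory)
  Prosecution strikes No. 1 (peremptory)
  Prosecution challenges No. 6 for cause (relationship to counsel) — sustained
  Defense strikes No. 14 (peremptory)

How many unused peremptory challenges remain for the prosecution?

Prosecution allotment: 3 base + 1 × 4 alternates = 7.
Prosecution peremptories used: #2, #10, #27, #12, #1 — 5 (for-cause on #25, #4, #13, #17, #8, #18, #6 don't count).
Remaining: 7 − 5 = 2.

2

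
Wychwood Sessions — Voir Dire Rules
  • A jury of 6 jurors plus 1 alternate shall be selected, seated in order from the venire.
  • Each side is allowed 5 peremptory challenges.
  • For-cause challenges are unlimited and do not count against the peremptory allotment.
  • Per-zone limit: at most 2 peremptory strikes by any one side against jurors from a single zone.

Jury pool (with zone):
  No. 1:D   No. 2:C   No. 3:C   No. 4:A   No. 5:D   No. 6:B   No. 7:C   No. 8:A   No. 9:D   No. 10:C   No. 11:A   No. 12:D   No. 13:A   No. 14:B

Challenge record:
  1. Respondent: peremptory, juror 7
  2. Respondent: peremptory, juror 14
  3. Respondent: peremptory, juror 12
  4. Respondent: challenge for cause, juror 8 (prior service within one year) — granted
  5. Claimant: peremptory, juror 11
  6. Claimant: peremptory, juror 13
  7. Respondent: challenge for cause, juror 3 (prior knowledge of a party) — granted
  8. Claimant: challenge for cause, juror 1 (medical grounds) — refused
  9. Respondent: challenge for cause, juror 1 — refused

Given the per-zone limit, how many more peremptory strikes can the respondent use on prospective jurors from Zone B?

1

Respondent peremptories so far: #7, #14, #12 — 3 of 5 used, 2 left overall.
Against Zone B: #14 — 1 used; per-zone cap 2 leaves 1.
Binding limit: min(2, 1) = 1.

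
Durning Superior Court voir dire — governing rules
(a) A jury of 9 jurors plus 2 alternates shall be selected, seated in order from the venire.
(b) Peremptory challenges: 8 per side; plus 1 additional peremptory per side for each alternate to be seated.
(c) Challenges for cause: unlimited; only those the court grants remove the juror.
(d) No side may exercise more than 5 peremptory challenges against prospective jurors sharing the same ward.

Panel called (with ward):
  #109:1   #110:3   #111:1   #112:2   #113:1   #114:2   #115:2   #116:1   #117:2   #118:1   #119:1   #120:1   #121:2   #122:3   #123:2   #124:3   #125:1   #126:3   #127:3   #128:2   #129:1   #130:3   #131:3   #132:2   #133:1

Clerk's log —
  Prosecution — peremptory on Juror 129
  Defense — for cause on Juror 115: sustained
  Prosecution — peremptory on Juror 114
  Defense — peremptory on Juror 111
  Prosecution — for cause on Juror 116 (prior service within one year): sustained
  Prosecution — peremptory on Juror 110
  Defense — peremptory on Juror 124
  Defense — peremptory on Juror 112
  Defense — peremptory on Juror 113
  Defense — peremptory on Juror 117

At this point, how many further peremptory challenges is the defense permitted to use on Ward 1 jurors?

Defense peremptories so far: #111, #124, #112, #113, #117 — 5 of 10 used, 5 left overall.
Against Ward 1: #111, #113 — 2 used; per-ward cap 5 leaves 3.
Binding limit: min(5, 3) = 3.

3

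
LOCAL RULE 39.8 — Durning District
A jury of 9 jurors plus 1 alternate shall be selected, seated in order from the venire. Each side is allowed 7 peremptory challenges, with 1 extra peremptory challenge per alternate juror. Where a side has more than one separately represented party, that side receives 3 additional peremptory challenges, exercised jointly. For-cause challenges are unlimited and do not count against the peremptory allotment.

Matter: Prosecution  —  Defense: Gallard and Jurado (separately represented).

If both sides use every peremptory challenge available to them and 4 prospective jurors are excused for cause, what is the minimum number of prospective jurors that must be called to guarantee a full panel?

Seats to fill: 9 + 1 alternates = 10.
Peremptories — Prosecution: 7 + 1×1 = 8; Defense: 7 + 1×1 + 3 = 11; total 19.
For-cause removals: 4.
Minimum venire: 10 + 19 + 4 = 33.

33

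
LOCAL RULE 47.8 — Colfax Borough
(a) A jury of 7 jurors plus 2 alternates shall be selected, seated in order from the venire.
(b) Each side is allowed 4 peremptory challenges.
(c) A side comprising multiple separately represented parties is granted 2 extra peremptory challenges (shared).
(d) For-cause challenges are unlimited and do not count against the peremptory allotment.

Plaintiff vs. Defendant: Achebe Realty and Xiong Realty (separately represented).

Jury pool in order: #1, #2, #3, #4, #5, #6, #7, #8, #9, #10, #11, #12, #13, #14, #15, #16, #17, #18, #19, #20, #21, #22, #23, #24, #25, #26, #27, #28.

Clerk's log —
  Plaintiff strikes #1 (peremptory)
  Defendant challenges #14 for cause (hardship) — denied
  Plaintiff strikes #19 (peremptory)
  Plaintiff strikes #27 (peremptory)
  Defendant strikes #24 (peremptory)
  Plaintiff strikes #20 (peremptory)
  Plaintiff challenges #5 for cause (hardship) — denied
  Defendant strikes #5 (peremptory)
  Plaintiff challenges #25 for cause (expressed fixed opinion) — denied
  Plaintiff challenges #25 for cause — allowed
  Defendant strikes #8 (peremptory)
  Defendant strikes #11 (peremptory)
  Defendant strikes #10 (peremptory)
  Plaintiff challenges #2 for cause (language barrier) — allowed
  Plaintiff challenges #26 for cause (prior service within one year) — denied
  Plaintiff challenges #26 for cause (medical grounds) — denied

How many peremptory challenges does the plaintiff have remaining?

Plaintiff allotment: 4.
Plaintiff peremptories used: #1, #19, #27, #20 — 4 (for-cause on #5, #25, #25, #2, #26, #26 don't count).
Remaining: 4 − 4 = 0.

0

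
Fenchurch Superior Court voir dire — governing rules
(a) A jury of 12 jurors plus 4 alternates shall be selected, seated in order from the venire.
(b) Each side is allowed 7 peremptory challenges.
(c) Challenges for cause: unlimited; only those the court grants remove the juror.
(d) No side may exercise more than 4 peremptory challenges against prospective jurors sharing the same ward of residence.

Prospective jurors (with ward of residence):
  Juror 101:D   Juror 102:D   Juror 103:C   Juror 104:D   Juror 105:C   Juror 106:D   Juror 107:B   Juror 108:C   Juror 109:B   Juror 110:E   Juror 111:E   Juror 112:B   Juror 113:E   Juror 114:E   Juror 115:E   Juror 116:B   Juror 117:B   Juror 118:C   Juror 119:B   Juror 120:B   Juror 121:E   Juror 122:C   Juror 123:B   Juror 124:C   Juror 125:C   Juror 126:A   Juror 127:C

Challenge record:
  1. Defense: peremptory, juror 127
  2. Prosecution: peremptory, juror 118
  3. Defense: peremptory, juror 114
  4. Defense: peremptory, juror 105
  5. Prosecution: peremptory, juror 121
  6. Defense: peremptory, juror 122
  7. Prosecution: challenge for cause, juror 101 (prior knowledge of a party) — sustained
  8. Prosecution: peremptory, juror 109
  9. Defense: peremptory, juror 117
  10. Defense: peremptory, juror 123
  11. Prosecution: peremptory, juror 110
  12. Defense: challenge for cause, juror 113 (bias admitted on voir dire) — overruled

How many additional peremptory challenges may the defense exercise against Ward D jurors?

1

Defense peremptories so far: #127, #114, #105, #122, #117, #123 — 6 of 7 used, 1 left overall.
Against Ward D: none yet — per-ward cap 4 leaves 4.
Binding limit: min(1, 4) = 1.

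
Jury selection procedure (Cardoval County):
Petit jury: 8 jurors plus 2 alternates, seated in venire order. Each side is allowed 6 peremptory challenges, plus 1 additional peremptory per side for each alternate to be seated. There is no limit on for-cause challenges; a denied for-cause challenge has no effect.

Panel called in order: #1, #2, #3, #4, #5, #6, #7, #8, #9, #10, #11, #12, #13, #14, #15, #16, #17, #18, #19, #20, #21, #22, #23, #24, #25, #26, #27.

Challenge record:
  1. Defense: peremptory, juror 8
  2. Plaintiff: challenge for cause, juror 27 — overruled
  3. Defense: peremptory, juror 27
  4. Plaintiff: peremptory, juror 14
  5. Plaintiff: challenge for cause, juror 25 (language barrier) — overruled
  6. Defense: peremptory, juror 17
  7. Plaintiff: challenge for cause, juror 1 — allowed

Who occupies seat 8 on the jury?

Removed: #1, #8, #14, #17, #27. (#25 stays — for-cause denied.)
Filling seats in venire order through position 8: #2, #3, #4, #5, #6, #7, #9, #10.
So seat 8 is #10.

10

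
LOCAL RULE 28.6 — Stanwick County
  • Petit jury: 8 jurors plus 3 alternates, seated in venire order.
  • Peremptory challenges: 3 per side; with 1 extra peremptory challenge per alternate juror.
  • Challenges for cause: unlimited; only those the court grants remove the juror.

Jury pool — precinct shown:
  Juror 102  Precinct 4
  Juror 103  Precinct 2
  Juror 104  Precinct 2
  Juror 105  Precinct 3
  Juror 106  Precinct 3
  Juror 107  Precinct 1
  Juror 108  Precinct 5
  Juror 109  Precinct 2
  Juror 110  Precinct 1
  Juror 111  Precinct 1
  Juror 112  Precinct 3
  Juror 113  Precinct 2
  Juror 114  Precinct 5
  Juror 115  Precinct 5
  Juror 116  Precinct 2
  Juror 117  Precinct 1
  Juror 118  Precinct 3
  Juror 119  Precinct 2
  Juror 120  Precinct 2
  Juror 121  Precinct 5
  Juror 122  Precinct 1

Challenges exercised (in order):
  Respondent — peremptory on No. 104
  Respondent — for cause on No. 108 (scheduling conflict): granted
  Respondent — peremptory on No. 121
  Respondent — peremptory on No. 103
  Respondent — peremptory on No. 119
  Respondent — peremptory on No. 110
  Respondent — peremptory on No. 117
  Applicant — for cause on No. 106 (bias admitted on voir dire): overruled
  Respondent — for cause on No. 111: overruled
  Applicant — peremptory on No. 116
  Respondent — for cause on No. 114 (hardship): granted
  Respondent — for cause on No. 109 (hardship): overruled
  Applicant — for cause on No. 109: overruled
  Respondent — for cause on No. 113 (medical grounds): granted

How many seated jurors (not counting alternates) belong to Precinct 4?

1

Removed: #103, #104, #108, #110, #113, #114, #116, #117, #119, #121.
Seated jurors 1–8: #102, #105, #106, #107, #109, #111, #112, #115 (alternates #118, #120, #122 not counted).
Of those, in Precinct 4: #102 → 1.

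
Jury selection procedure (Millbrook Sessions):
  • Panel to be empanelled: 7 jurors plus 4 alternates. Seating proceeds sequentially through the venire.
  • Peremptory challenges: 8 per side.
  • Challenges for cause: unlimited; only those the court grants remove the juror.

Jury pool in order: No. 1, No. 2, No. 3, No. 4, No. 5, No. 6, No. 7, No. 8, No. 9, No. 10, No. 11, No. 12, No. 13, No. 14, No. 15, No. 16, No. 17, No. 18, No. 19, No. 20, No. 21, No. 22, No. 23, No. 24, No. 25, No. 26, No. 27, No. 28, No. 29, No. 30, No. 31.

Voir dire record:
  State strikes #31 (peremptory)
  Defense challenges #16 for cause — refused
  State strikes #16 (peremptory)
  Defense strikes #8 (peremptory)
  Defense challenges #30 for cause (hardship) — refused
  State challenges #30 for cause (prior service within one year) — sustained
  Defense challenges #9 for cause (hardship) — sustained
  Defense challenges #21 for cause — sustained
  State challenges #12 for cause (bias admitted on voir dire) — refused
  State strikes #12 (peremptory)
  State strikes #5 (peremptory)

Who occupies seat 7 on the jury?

10

Removed: #5, #8, #9, #12, #16, #21, #30, #31.
Filling seats in venire order through position 7: #1, #2, #3, #4, #6, #7, #10.
So seat 7 is #10.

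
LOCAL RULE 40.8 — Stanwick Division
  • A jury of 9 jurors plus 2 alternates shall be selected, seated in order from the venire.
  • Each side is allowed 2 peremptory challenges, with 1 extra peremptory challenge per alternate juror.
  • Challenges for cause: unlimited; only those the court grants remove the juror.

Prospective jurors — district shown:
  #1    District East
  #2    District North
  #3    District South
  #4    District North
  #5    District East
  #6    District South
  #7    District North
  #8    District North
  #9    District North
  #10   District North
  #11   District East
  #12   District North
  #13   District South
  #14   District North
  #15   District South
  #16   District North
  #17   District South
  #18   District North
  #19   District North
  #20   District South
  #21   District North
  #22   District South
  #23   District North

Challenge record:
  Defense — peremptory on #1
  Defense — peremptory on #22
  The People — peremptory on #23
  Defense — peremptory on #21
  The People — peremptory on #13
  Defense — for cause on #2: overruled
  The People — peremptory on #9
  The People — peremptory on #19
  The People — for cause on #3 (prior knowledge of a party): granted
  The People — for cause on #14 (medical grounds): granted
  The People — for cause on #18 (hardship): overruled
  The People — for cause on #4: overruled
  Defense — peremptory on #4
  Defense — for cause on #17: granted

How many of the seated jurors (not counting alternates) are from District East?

2

Removed: #1, #3, #4, #9, #13, #14, #17, #19, #21, #22, #23.
Seated jurors 1–9: #2, #5, #6, #7, #8, #10, #11, #12, #15 (alternates #16, #18 not counted).
Of those, in District East: #5, #11 → 2.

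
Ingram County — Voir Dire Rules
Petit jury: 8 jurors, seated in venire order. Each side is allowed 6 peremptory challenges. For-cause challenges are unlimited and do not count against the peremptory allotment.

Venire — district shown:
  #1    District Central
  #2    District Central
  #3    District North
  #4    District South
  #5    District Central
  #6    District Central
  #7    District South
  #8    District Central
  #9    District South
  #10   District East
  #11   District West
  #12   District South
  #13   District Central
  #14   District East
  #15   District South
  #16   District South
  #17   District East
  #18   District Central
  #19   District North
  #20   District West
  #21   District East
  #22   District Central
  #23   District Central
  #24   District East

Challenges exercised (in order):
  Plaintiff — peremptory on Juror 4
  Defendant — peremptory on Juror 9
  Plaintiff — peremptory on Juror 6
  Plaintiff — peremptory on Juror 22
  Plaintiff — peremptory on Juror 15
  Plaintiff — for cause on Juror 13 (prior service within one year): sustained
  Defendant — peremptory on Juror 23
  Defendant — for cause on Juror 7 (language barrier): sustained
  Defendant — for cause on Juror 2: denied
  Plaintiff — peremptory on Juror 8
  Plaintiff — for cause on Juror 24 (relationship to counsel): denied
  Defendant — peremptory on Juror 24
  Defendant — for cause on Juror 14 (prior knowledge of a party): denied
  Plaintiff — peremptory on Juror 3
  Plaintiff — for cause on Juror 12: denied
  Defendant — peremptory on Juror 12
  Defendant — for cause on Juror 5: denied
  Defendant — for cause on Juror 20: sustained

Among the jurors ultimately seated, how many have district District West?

1

Removed: #3, #4, #6, #7, #8, #9, #12, #13, #15, #20, #22, #23, #24.
Seated jurors 1–8: #1, #2, #5, #10, #11, #14, #16, #17.
Of those, in District West: #11 → 1.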